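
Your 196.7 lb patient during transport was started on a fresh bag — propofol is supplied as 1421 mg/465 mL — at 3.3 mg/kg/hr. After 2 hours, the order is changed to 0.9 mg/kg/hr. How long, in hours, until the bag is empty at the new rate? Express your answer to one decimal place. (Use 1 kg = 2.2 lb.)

10.3 hours

Initial rate:
Weight = 196.7 lb ÷ 2.2 lb/kg = 89.40909 kg
Dose = 3.3 mg/kg/hr × 89.40909 kg = 295.05 mg/hr
Concentration = 1421 mg ÷ 465 mL = 3.055914 mg/mL
Rate = 295.05 mg/hr ÷ 3.055914 mg/mL = 96.55049 mL/hr
Volume infused so far = 96.55049 mL/hr × 2 hr = 193.101 mL
Volume remaining = 465 − 193.101 = 271.899 mL
New rate:
Dose = 0.9 mg/kg/hr × 89.40909 kg = 80.46818 mg/hr
Rate = 80.46818 mg/hr ÷ 3.055914 mg/mL = 26.33195 mL/hr
Time remaining = 271.899 mL ÷ 26.33195 mL/hr = 10.32582 hr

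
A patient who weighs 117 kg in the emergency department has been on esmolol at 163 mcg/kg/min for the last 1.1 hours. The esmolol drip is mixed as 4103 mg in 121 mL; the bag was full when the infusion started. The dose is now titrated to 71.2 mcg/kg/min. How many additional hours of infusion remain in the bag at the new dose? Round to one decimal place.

5.7 hours

Initial rate:
Dose = 163 mcg/kg/min × 117 kg = 19071 mcg/min
19071 mcg/min × 60 min/hr = 1144260 mcg/hr
Concentration = 4103 mg ÷ 121 mL = 33.90909 mg/mL = 33909.09 mcg/mL
Rate = 1144260 mcg/hr ÷ 33909.09 mcg/mL = 33.74493 mL/hr
Volume infused so far = 33.74493 mL/hr × 1.1 hr = 37.11943 mL
Volume remaining = 121 − 37.11943 = 83.88057 mL
New rate:
Dose = 71.2 mcg/kg/min × 117 kg = 8330.4 mcg/min
8330.4 mcg/min × 60 min/hr = 499824 mcg/hr
Rate = 499824 mcg/hr ÷ 33909.09 mcg/mL = 14.74012 mL/hr
Time remaining = 83.88057 mL ÷ 14.74012 mL/hr = 5.690631 hr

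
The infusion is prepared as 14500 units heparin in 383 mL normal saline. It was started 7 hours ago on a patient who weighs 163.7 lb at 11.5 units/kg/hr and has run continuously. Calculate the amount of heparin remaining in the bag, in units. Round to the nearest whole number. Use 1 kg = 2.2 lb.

Weight = 163.7 lb ÷ 2.2 lb/kg = 74.40909 kg
Dose = 11.5 units/kg/hr × 74.40909 kg = 855.7045 units/hr
Concentration = 14500 units ÷ 383 mL = 37.85901 units/mL
Rate = 855.7045 units/hr ÷ 37.85901 units/mL = 22.6024 mL/hr
Volume infused = 22.6024 mL/hr × 7 hr = 158.2168 mL
Volume remaining = 383 − 158.2168 = 224.7832 mL
Drug remaining = 224.7832 mL × 37.85901 units/mL = 8510.068 units

8510 units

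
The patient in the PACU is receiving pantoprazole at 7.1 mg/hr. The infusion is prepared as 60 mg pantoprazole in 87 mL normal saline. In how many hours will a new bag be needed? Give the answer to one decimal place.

Concentration = 60 mg ÷ 87 mL = 0.6896552 mg/mL
Rate = 7.1 mg/hr ÷ 0.6896552 mg/mL = 10.295 mL/hr
Duration = 87 mL ÷ 10.295 mL/hr = 8.450704 hr

8.5 hours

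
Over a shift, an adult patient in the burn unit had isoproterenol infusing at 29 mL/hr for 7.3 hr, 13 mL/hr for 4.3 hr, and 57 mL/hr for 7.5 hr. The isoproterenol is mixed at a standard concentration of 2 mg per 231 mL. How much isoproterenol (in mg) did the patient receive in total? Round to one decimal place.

6.0 mg

Concentration = 2 mg ÷ 231 mL = 0.008658009 mg/mL
Stage 1: 29 mL/hr × 7.3 hr = 211.7 mL → 211.7 mL × 0.008658009 mg/mL = 1.8329 mg
Stage 2: 13 mL/hr × 4.3 hr = 55.9 mL → 55.9 mL × 0.008658009 mg/mL = 0.4839827 mg
Stage 3: 57 mL/hr × 7.5 hr = 427.5 mL → 427.5 mL × 0.008658009 mg/mL = 3.701299 mg
Total = 1.8329 + 0.4839827 + 3.701299 = 6.018182 mg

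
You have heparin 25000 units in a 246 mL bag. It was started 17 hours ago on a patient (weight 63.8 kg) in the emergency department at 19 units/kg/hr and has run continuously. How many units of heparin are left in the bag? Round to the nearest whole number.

Dose = 19 units/kg/hr × 63.8 kg = 1212.2 units/hr
Concentration = 25000 units ÷ 246 mL = 101.626 units/mL
Rate = 1212.2 units/hr ÷ 101.626 units/mL = 11.92805 mL/hr
Volume infused = 11.92805 mL/hr × 17 hr = 202.7768 mL
Volume remaining = 246 − 202.7768 = 43.22318 mL
Drug remaining = 43.22318 mL × 101.626 units/mL = 4392.6 units

4393 units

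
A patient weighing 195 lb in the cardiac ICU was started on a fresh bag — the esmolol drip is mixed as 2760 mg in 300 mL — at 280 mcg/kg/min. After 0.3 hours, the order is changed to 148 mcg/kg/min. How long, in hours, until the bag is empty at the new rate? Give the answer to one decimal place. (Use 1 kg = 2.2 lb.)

2.9 hours

Initial rate:
Weight = 195 lb ÷ 2.2 lb/kg = 88.63636 kg
Dose = 280 mcg/kg/min × 88.63636 kg = 24818.18 mcg/min
24818.18 mcg/min × 60 min/hr = 1489091 mcg/hr
Concentration = 2760 mg ÷ 300 mL = 9.2 mg/mL = 9200 mcg/mL
Rate = 1489091 mcg/hr ÷ 9200 mcg/mL = 161.8577 mL/hr
Volume infused so far = 161.8577 mL/hr × 0.3 hr = 48.55731 mL
Volume remaining = 300 − 48.55731 = 251.4427 mL
New rate:
Dose = 148 mcg/kg/min × 88.63636 kg = 13118.18 mcg/min
13118.18 mcg/min × 60 min/hr = 787090.9 mcg/hr
Rate = 787090.9 mcg/hr ÷ 9200 mcg/mL = 85.55336 mL/hr
Time remaining = 251.4427 mL ÷ 85.55336 mL/hr = 2.939016 hr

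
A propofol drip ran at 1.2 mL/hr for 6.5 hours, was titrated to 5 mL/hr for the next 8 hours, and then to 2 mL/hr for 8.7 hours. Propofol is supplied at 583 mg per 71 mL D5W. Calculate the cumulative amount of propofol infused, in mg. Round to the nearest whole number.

Concentration = 583 mg ÷ 71 mL = 8.211268 mg/mL
Stage 1: 1.2 mL/hr × 6.5 hr = 7.8 mL → 7.8 mL × 8.211268 mg/mL = 64.04789 mg
Stage 2: 5 mL/hr × 8 hr = 40 mL → 40 mL × 8.211268 mg/mL = 328.4507 mg
Stage 3: 2 mL/hr × 8.7 hr = 17.4 mL → 17.4 mL × 8.211268 mg/mL = 142.8761 mg
Total = 64.04789 + 328.4507 + 142.8761 = 535.3746 mg

535 mg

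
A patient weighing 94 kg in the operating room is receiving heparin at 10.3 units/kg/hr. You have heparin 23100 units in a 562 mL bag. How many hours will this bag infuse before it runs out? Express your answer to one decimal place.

Dose = 10.3 units/kg/hr × 94 kg = 968.2 units/hr
Concentration = 23100 units ÷ 562 mL = 41.1032 units/mL
Rate = 968.2 units/hr ÷ 41.1032 units/mL = 23.55534 mL/hr
Duration = 562 mL ÷ 23.55534 mL/hr = 23.85871 hr

23.9 hours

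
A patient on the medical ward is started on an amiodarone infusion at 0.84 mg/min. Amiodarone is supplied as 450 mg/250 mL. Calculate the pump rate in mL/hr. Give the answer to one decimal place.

28.0 mL/hr

0.84 mg/min × 60 min/hr = 50.4 mg/hr
Concentration = 450 mg ÷ 250 mL = 1.8 mg/mL
Rate = 50.4 mg/hr ÷ 1.8 mg/mL = 28 mL/hr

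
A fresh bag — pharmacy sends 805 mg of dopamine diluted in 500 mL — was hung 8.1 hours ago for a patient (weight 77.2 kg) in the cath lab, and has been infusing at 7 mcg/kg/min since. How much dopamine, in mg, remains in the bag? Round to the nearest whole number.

542 mg

Dose = 7 mcg/kg/min × 77.2 kg = 540.4 mcg/min
540.4 mcg/min × 60 min/hr = 32424 mcg/hr
Concentration = 805 mg ÷ 500 mL = 1.61 mg/mL = 1610 mcg/mL
Rate = 32424 mcg/hr ÷ 1610 mcg/mL = 20.13913 mL/hr
Volume infused = 20.13913 mL/hr × 8.1 hr = 163.127 mL
Volume remaining = 500 − 163.127 = 336.873 mL
Drug remaining = 336.873 mL × 1610 mcg/mL = 542365.6 mcg = 542.3656 mg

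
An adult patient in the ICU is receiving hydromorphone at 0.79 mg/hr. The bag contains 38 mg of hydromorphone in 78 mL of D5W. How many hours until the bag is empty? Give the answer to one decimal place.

Concentration = 38 mg ÷ 78 mL = 0.4871795 mg/mL
Rate = 0.79 mg/hr ÷ 0.4871795 mg/mL = 1.621579 mL/hr
Duration = 78 mL ÷ 1.621579 mL/hr = 48.10127 hr

48.1 hours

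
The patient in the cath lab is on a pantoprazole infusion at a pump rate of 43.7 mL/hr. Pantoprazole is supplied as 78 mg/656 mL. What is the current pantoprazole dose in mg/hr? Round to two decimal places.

Concentration = 78 mg ÷ 656 mL = 0.1189024 mg/mL
Drug rate = 43.7 mL/hr × 0.1189024 mg/mL = 5.196037 mg/hr

5.20 mg/hr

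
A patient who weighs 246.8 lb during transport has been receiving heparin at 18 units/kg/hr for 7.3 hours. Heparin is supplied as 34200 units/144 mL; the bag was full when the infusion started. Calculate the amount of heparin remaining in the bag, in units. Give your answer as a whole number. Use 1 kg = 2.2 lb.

19459 units

Weight = 246.8 lb ÷ 2.2 lb/kg = 112.1818 kg
Dose = 18 units/kg/hr × 112.1818 kg = 2019.273 units/hr
Concentration = 34200 units ÷ 144 mL = 237.5 units/mL
Rate = 2019.273 units/hr ÷ 237.5 units/mL = 8.502201 mL/hr
Volume infused = 8.502201 mL/hr × 7.3 hr = 62.06607 mL
Volume remaining = 144 − 62.06607 = 81.93393 mL
Drug remaining = 81.93393 mL × 237.5 units/mL = 19459.31 units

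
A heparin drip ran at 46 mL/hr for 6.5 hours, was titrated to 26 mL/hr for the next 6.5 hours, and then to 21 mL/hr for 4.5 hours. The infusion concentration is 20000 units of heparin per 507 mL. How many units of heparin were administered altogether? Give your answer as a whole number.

Concentration = 20000 units ÷ 507 mL = 39.44773 units/mL
Stage 1: 46 mL/hr × 6.5 hr = 299 mL → 299 mL × 39.44773 units/mL = 11794.87 units
Stage 2: 26 mL/hr × 6.5 hr = 169 mL → 169 mL × 39.44773 units/mL = 6666.667 units
Stage 3: 21 mL/hr × 4.5 hr = 94.5 mL → 94.5 mL × 39.44773 units/mL = 3727.811 units
Total = 11794.87 + 6666.667 + 3727.811 = 22189.35 units

22189 units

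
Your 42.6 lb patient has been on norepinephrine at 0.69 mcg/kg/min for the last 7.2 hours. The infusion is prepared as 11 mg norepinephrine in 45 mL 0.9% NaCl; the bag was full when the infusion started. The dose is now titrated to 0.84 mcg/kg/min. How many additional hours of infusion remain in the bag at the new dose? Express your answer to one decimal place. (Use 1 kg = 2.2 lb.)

5.4 hours

Initial rate:
Weight = 42.6 lb ÷ 2.2 lb/kg = 19.36364 kg
Dose = 0.69 mcg/kg/min × 19.36364 kg = 13.36091 mcg/min
13.36091 mcg/min × 60 min/hr = 801.6545 mcg/hr
Concentration = 11 mg ÷ 45 mL = 0.2444444 mg/mL = 244.4444 mcg/mL
Rate = 801.6545 mcg/hr ÷ 244.4444 mcg/mL = 3.279496 mL/hr
Volume infused so far = 3.279496 mL/hr × 7.2 hr = 23.61237 mL
Volume remaining = 45 − 23.61237 = 21.38763 mL
New rate:
Dose = 0.84 mcg/kg/min × 19.36364 kg = 16.26545 mcg/min
16.26545 mcg/min × 60 min/hr = 975.9273 mcg/hr
Rate = 975.9273 mcg/hr ÷ 244.4444 mcg/mL = 3.99243 mL/hr
Time remaining = 21.38763 mL ÷ 3.99243 mL/hr = 5.357046 hr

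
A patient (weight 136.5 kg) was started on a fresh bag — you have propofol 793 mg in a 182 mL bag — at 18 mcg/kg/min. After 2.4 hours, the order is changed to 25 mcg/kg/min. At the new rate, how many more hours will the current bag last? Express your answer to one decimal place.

2.1 hours

Initial rate:
Dose = 18 mcg/kg/min × 136.5 kg = 2457 mcg/min
2457 mcg/min × 60 min/hr = 147420 mcg/hr
Concentration = 793 mg ÷ 182 mL = 4.357143 mg/mL = 4357.143 mcg/mL
Rate = 147420 mcg/hr ÷ 4357.143 mcg/mL = 33.8341 mL/hr
Volume infused so far = 33.8341 mL/hr × 2.4 hr = 81.20184 mL
Volume remaining = 182 − 81.20184 = 100.7982 mL
New rate:
Dose = 25 mcg/kg/min × 136.5 kg = 3412.5 mcg/min
3412.5 mcg/min × 60 min/hr = 204750 mcg/hr
Rate = 204750 mcg/hr ÷ 4357.143 mcg/mL = 46.9918 mL/hr
Time remaining = 100.7982 mL ÷ 46.9918 mL/hr = 2.145016 hr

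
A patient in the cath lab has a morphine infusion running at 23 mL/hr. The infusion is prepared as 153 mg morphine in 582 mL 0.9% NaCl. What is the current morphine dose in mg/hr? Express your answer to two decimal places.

6.05 mg/hr

Concentration = 153 mg ÷ 582 mL = 0.2628866 mg/mL
Drug rate = 23 mL/hr × 0.2628866 mg/mL = 6.046392 mg/hr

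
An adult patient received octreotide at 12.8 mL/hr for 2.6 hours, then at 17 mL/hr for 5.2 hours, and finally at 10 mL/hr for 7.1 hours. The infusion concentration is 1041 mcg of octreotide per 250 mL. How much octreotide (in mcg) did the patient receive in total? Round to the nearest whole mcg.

802 mcg

Concentration = 1041 mcg ÷ 250 mL = 4.164 mcg/mL
Stage 1: 12.8 mL/hr × 2.6 hr = 33.28 mL → 33.28 mL × 4.164 mcg/mL = 138.5779 mcg
Stage 2: 17 mL/hr × 5.2 hr = 88.4 mL → 88.4 mL × 4.164 mcg/mL = 368.0976 mcg
Stage 3: 10 mL/hr × 7.1 hr = 71 mL → 71 mL × 4.164 mcg/mL = 295.644 mcg
Total = 138.5779 + 368.0976 + 295.644 = 802.3195 mcg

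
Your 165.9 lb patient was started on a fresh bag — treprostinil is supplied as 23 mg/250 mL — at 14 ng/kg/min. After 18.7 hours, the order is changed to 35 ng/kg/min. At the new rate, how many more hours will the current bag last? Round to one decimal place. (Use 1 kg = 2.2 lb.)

Initial rate:
Weight = 165.9 lb ÷ 2.2 lb/kg = 75.40909 kg
Dose = 14 ng/kg/min × 75.40909 kg = 1055.727 ng/min
1055.727 ng/min × 60 min/hr = 63343.64 ng/hr
Concentration = 23 mg ÷ 250 mL = 0.092 mg/mL = 92000 ng/mL
Rate = 63343.64 ng/hr ÷ 92000 ng/mL = 0.6885178 mL/hr
Volume infused so far = 0.6885178 mL/hr × 18.7 hr = 12.87528 mL
Volume remaining = 250 − 12.87528 = 237.1247 mL
New rate:
Dose = 35 ng/kg/min × 75.40909 kg = 2639.318 ng/min
2639.318 ng/min × 60 min/hr = 158359.1 ng/hr
Rate = 158359.1 ng/hr ÷ 92000 ng/mL = 1.721294 mL/hr
Time remaining = 237.1247 mL ÷ 1.721294 mL/hr = 137.7595 hr

137.8 hours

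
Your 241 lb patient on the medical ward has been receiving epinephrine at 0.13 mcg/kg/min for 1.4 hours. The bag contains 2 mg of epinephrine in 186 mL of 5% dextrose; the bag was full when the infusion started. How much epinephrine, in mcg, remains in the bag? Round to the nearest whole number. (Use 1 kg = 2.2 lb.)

804 mcg

Weight = 241 lb ÷ 2.2 lb/kg = 109.5455 kg
Dose = 0.13 mcg/kg/min × 109.5455 kg = 14.24091 mcg/min
14.24091 mcg/min × 60 min/hr = 854.4545 mcg/hr
Concentration = 2 mg ÷ 186 mL = 0.01075269 mg/mL = 10.75269 mcg/mL
Rate = 854.4545 mcg/hr ÷ 10.75269 mcg/mL = 79.46427 mL/hr
Volume infused = 79.46427 mL/hr × 1.4 hr = 111.25 mL
Volume remaining = 186 − 111.25 = 74.75002 mL
Drug remaining = 74.75002 mL × 10.75269 mcg/mL = 803.7636 mcg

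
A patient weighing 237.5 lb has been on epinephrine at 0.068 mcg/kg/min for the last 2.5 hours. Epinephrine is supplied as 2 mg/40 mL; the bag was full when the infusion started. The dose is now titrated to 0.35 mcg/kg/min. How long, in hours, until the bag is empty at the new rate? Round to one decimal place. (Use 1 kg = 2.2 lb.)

Initial rate:
Weight = 237.5 lb ÷ 2.2 lb/kg = 107.9545 kg
Dose = 0.068 mcg/kg/min × 107.9545 kg = 7.340909 mcg/min
7.340909 mcg/min × 60 min/hr = 440.4545 mcg/hr
Concentration = 2 mg ÷ 40 mL = 0.05 mg/mL = 50 mcg/mL
Rate = 440.4545 mcg/hr ÷ 50 mcg/mL = 8.809091 mL/hr
Volume infused so far = 8.809091 mL/hr × 2.5 hr = 22.02273 mL
Volume remaining = 40 − 22.02273 = 17.97727 mL
New rate:
Dose = 0.35 mcg/kg/min × 107.9545 kg = 37.78409 mcg/min
37.78409 mcg/min × 60 min/hr = 2267.045 mcg/hr
Rate = 2267.045 mcg/hr ÷ 50 mcg/mL = 45.34091 mL/hr
Time remaining = 17.97727 mL ÷ 45.34091 mL/hr = 0.3964912 hr

0.4 hours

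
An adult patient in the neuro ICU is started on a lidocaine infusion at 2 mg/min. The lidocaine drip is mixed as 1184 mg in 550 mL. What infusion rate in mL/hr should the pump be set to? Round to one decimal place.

2 mg/min × 60 min/hr = 120 mg/hr
Concentration = 1184 mg ÷ 550 mL = 2.152727 mg/mL
Rate = 120 mg/hr ÷ 2.152727 mg/mL = 55.74324 mL/hr

55.7 mL/hr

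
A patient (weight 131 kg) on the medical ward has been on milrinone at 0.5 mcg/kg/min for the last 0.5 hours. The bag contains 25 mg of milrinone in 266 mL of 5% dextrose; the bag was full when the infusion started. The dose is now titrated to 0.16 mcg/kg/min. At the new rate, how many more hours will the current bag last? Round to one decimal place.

Initial rate:
Dose = 0.5 mcg/kg/min × 131 kg = 65.5 mcg/min
65.5 mcg/min × 60 min/hr = 3930 mcg/hr
Concentration = 25 mg ÷ 266 mL = 0.09398496 mg/mL = 93.98496 mcg/mL
Rate = 3930 mcg/hr ÷ 93.98496 mcg/mL = 41.8152 mL/hr
Volume infused so far = 41.8152 mL/hr × 0.5 hr = 20.9076 mL
Volume remaining = 266 − 20.9076 = 245.0924 mL
New rate:
Dose = 0.16 mcg/kg/min × 131 kg = 20.96 mcg/min
20.96 mcg/min × 60 min/hr = 1257.6 mcg/hr
Rate = 1257.6 mcg/hr ÷ 93.98496 mcg/mL = 13.38086 mL/hr
Time remaining = 245.0924 mL ÷ 13.38086 mL/hr = 18.31663 hr

18.3 hours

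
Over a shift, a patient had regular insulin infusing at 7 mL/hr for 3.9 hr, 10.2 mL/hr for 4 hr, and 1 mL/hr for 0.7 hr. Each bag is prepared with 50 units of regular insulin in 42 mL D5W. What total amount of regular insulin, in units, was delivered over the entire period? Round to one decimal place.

81.9 units

Concentration = 50 units ÷ 42 mL = 1.190476 units/mL
Stage 1: 7 mL/hr × 3.9 hr = 27.3 mL → 27.3 mL × 1.190476 units/mL = 32.5 units
Stage 2: 10.2 mL/hr × 4 hr = 40.8 mL → 40.8 mL × 1.190476 units/mL = 48.57143 units
Stage 3: 1 mL/hr × 0.7 hr = 0.7 mL → 0.7 mL × 1.190476 units/mL = 0.8333333 units
Total = 32.5 + 48.57143 + 0.8333333 = 81.90476 units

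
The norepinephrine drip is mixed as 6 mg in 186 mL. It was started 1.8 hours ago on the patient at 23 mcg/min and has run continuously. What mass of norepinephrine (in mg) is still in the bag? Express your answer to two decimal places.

3.52 mg

23 mcg/min × 60 min/hr = 1380 mcg/hr
Concentration = 6 mg ÷ 186 mL = 0.03225806 mg/mL = 32.25806 mcg/mL
Rate = 1380 mcg/hr ÷ 32.25806 mcg/mL = 42.78 mL/hr
Volume infused = 42.78 mL/hr × 1.8 hr = 77.004 mL
Volume remaining = 186 − 77.004 = 108.996 mL
Drug remaining = 108.996 mL × 32.25806 mcg/mL = 3516 mcg = 3.516 mg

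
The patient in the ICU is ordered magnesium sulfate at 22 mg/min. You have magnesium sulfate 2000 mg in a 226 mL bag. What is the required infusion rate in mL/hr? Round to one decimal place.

149.2 mL/hr

22 mg/min × 60 min/hr = 1320 mg/hr
Concentration = 2000 mg ÷ 226 mL = 8.849558 mg/mL
Rate = 1320 mg/hr ÷ 8.849558 mg/mL = 149.16 mL/hr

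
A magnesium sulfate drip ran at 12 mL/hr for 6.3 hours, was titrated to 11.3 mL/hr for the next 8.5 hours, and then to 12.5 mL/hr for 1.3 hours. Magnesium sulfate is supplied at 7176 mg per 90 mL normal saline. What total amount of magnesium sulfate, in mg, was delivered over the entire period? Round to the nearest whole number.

Concentration = 7176 mg ÷ 90 mL = 79.73333 mg/mL
Stage 1: 12 mL/hr × 6.3 hr = 75.6 mL → 75.6 mL × 79.73333 mg/mL = 6027.84 mg
Stage 2: 11.3 mL/hr × 8.5 hr = 96.05 mL → 96.05 mL × 79.73333 mg/mL = 7658.387 mg
Stage 3: 12.5 mL/hr × 1.3 hr = 16.25 mL → 16.25 mL × 79.73333 mg/mL = 1295.667 mg
Total = 6027.84 + 7658.387 + 1295.667 = 14981.89 mg

14982 mg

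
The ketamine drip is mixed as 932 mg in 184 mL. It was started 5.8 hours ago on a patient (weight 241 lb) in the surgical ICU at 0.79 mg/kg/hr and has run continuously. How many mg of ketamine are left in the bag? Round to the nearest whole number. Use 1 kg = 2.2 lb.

Weight = 241 lb ÷ 2.2 lb/kg = 109.5455 kg
Dose = 0.79 mg/kg/hr × 109.5455 kg = 86.54091 mg/hr
Concentration = 932 mg ÷ 184 mL = 5.065217 mg/mL
Rate = 86.54091 mg/hr ÷ 5.065217 mg/mL = 17.08533 mL/hr
Volume infused = 17.08533 mL/hr × 5.8 hr = 99.09491 mL
Volume remaining = 184 − 99.09491 = 84.90509 mL
Drug remaining = 84.90509 mL × 5.065217 mg/mL = 430.0627 mg

430 mg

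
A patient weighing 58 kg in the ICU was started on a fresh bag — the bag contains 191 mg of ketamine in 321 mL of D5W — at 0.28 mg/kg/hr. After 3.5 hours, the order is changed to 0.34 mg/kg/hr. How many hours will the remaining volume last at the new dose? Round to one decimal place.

Initial rate:
Dose = 0.28 mg/kg/hr × 58 kg = 16.24 mg/hr
Concentration = 191 mg ÷ 321 mL = 0.5950156 mg/mL
Rate = 16.24 mg/hr ÷ 0.5950156 mg/mL = 27.2934 mL/hr
Volume infused so far = 27.2934 mL/hr × 3.5 hr = 95.52691 mL
Volume remaining = 321 − 95.52691 = 225.4731 mL
New rate:
Dose = 0.34 mg/kg/hr × 58 kg = 19.72 mg/hr
Rate = 19.72 mg/hr ÷ 0.5950156 mg/mL = 33.14199 mL/hr
Time remaining = 225.4731 mL ÷ 33.14199 mL/hr = 6.803245 hr

6.8 hours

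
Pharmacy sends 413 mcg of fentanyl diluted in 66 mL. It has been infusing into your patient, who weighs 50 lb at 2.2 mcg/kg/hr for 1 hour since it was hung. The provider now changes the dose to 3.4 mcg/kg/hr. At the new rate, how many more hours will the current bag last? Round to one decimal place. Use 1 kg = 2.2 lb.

4.7 hours

Initial rate:
Weight = 50 lb ÷ 2.2 lb/kg = 22.72727 kg
Dose = 2.2 mcg/kg/hr × 22.72727 kg = 50 mcg/hr
Concentration = 413 mcg ÷ 66 mL = 6.257576 mcg/mL
Rate = 50 mcg/hr ÷ 6.257576 mcg/mL = 7.990315 mL/hr
Volume infused so far = 7.990315 mL/hr × 1 hr = 7.990315 mL
Volume remaining = 66 − 7.990315 = 58.00969 mL
New rate:
Dose = 3.4 mcg/kg/hr × 22.72727 kg = 77.27273 mcg/hr
Rate = 77.27273 mcg/hr ÷ 6.257576 mcg/mL = 12.34867 mL/hr
Time remaining = 58.00969 mL ÷ 12.34867 mL/hr = 4.697647 hr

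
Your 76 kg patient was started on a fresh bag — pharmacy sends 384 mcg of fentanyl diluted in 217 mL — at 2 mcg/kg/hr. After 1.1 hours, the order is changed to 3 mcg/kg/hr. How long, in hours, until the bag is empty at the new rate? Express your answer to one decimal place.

1.0 hours

Initial rate:
Dose = 2 mcg/kg/hr × 76 kg = 152 mcg/hr
Concentration = 384 mcg ÷ 217 mL = 1.769585 mcg/mL
Rate = 152 mcg/hr ÷ 1.769585 mcg/mL = 85.89583 mL/hr
Volume infused so far = 85.89583 mL/hr × 1.1 hr = 94.48542 mL
Volume remaining = 217 − 94.48542 = 122.5146 mL
New rate:
Dose = 3 mcg/kg/hr × 76 kg = 228 mcg/hr
Rate = 228 mcg/hr ÷ 1.769585 mcg/mL = 128.8438 mL/hr
Time remaining = 122.5146 mL ÷ 128.8438 mL/hr = 0.9508772 hr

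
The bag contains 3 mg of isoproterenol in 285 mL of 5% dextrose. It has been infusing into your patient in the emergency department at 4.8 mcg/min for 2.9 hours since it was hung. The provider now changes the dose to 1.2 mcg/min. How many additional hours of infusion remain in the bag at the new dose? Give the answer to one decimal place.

30.1 hours

Initial rate:
4.8 mcg/min × 60 min/hr = 288 mcg/hr
Concentration = 3 mg ÷ 285 mL = 0.01052632 mg/mL = 10.52632 mcg/mL
Rate = 288 mcg/hr ÷ 10.52632 mcg/mL = 27.36 mL/hr
Volume infused so far = 27.36 mL/hr × 2.9 hr = 79.344 mL
Volume remaining = 285 − 79.344 = 205.656 mL
New rate:
1.2 mcg/min × 60 min/hr = 72 mcg/hr
Rate = 72 mcg/hr ÷ 10.52632 mcg/mL = 6.84 mL/hr
Time remaining = 205.656 mL ÷ 6.84 mL/hr = 30.06667 hr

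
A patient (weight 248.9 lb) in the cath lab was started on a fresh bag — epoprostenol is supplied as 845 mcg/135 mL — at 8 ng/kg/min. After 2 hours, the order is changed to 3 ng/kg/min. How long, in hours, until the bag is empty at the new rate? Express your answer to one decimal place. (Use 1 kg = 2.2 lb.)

36.2 hours

Initial rate:
Weight = 248.9 lb ÷ 2.2 lb/kg = 113.1364 kg
Dose = 8 ng/kg/min × 113.1364 kg = 905.0909 ng/min
905.0909 ng/min × 60 min/hr = 54305.45 ng/hr
Concentration = 845 mcg ÷ 135 mL = 6.259259 mcg/mL = 6259.259 ng/mL
Rate = 54305.45 ng/hr ÷ 6259.259 ng/mL = 8.676019 mL/hr
Volume infused so far = 8.676019 mL/hr × 2 hr = 17.35204 mL
Volume remaining = 135 − 17.35204 = 117.648 mL
New rate:
Dose = 3 ng/kg/min × 113.1364 kg = 339.4091 ng/min
339.4091 ng/min × 60 min/hr = 20364.55 ng/hr
Rate = 20364.55 ng/hr ÷ 6259.259 ng/mL = 3.253507 mL/hr
Time remaining = 117.648 mL ÷ 3.253507 mL/hr = 36.16035 hr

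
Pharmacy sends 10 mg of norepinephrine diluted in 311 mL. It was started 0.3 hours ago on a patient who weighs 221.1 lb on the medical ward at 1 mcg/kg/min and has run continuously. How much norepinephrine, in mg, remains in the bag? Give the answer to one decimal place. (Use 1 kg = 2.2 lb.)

Weight = 221.1 lb ÷ 2.2 lb/kg = 100.5 kg
Dose = 1 mcg/kg/min × 100.5 kg = 100.5 mcg/min
100.5 mcg/min × 60 min/hr = 6030 mcg/hr
Concentration = 10 mg ÷ 311 mL = 0.03215434 mg/mL = 32.15434 mcg/mL
Rate = 6030 mcg/hr ÷ 32.15434 mcg/mL = 187.533 mL/hr
Volume infused = 187.533 mL/hr × 0.3 hr = 56.2599 mL
Volume remaining = 311 − 56.2599 = 254.7401 mL
Drug remaining = 254.7401 mL × 32.15434 mcg/mL = 8191 mcg = 8.191 mg

8.2 mg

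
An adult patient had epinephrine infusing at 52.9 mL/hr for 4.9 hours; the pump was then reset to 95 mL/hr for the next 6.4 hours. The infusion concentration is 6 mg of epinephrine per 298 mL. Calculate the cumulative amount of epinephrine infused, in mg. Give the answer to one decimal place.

Concentration = 6 mg ÷ 298 mL = 0.02013423 mg/mL
Stage 1: 52.9 mL/hr × 4.9 hr = 259.21 mL → 259.21 mL × 0.02013423 mg/mL = 5.218993 mg
Stage 2: 95 mL/hr × 6.4 hr = 608 mL → 608 mL × 0.02013423 mg/mL = 12.24161 mg
Total = 5.218993 + 12.24161 = 17.4606 mg

17.5 mg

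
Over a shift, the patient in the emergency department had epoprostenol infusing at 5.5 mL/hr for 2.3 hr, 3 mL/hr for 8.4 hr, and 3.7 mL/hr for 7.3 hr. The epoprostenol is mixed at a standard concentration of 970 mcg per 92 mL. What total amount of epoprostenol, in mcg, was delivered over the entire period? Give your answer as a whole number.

684 mcg

Concentration = 970 mcg ÷ 92 mL = 10.54348 mcg/mL
Stage 1: 5.5 mL/hr × 2.3 hr = 12.65 mL → 12.65 mL × 10.54348 mcg/mL = 133.375 mcg
Stage 2: 3 mL/hr × 8.4 hr = 25.2 mL → 25.2 mL × 10.54348 mcg/mL = 265.6957 mcg
Stage 3: 3.7 mL/hr × 7.3 hr = 27.01 mL → 27.01 mL × 10.54348 mcg/mL = 284.7793 mcg
Total = 133.375 + 265.6957 + 284.7793 = 683.85 mcg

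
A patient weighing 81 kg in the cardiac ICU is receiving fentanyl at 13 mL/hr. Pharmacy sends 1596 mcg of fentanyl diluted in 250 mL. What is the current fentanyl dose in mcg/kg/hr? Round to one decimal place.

1.0 mcg/kg/hr

Concentration = 1596 mcg ÷ 250 mL = 6.384 mcg/mL
Drug rate = 13 mL/hr × 6.384 mcg/mL = 82.992 mcg/hr
82.992 mcg/hr ÷ 81 kg = 1.024593 mcg/kg/hr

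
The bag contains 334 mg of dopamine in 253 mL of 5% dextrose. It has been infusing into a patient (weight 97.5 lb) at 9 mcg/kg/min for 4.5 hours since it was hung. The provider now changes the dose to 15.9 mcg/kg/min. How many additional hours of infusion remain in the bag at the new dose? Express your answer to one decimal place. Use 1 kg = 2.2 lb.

Initial rate:
Weight = 97.5 lb ÷ 2.2 lb/kg = 44.31818 kg
Dose = 9 mcg/kg/min × 44.31818 kg = 398.8636 mcg/min
398.8636 mcg/min × 60 min/hr = 23931.82 mcg/hr
Concentration = 334 mg ÷ 253 mL = 1.320158 mg/mL = 1320.158 mcg/mL
Rate = 23931.82 mcg/hr ÷ 1320.158 mcg/mL = 18.12799 mL/hr
Volume infused so far = 18.12799 mL/hr × 4.5 hr = 81.57597 mL
Volume remaining = 253 − 81.57597 = 171.424 mL
New rate:
Dose = 15.9 mcg/kg/min × 44.31818 kg = 704.6591 mcg/min
704.6591 mcg/min × 60 min/hr = 42279.55 mcg/hr
Rate = 42279.55 mcg/hr ÷ 1320.158 mcg/mL = 32.02612 mL/hr
Time remaining = 171.424 mL ÷ 32.02612 mL/hr = 5.352631 hr

5.4 hours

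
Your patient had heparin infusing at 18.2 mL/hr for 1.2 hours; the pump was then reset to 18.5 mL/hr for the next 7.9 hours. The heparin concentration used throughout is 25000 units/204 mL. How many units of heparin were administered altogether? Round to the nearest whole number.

Concentration = 25000 units ÷ 204 mL = 122.549 units/mL
Stage 1: 18.2 mL/hr × 1.2 hr = 21.84 mL → 21.84 mL × 122.549 units/mL = 2676.471 units
Stage 2: 18.5 mL/hr × 7.9 hr = 146.15 mL → 146.15 mL × 122.549 units/mL = 17910.54 units
Total = 2676.471 + 17910.54 = 20587.01 units

20587 units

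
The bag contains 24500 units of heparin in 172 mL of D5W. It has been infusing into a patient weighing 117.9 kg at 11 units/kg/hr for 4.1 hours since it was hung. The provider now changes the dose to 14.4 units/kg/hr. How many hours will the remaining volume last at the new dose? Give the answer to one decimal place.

Initial rate:
Dose = 11 units/kg/hr × 117.9 kg = 1296.9 units/hr
Concentration = 24500 units ÷ 172 mL = 142.4419 units/mL
Rate = 1296.9 units/hr ÷ 142.4419 units/mL = 9.104767 mL/hr
Volume infused so far = 9.104767 mL/hr × 4.1 hr = 37.32955 mL
Volume remaining = 172 − 37.32955 = 134.6705 mL
New rate:
Dose = 14.4 units/kg/hr × 117.9 kg = 1697.76 units/hr
Rate = 1697.76 units/hr ÷ 142.4419 units/mL = 11.91897 mL/hr
Time remaining = 134.6705 mL ÷ 11.91897 mL/hr = 11.29883 hr

11.3 hours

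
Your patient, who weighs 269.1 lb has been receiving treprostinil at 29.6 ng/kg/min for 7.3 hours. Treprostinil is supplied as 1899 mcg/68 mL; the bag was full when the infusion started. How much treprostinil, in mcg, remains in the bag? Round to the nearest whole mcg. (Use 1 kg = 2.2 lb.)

313 mcg

Weight = 269.1 lb ÷ 2.2 lb/kg = 122.3182 kg
Dose = 29.6 ng/kg/min × 122.3182 kg = 3620.618 ng/min
3620.618 ng/min × 60 min/hr = 217237.1 ng/hr
Concentration = 1899 mcg ÷ 68 mL = 27.92647 mcg/mL = 27926.47 ng/mL
Rate = 217237.1 ng/hr ÷ 27926.47 ng/mL = 7.778895 mL/hr
Volume infused = 7.778895 mL/hr × 7.3 hr = 56.78594 mL
Volume remaining = 68 − 56.78594 = 11.21406 mL
Drug remaining = 11.21406 mL × 27926.47 ng/mL = 313169.2 ng = 313.1692 mcg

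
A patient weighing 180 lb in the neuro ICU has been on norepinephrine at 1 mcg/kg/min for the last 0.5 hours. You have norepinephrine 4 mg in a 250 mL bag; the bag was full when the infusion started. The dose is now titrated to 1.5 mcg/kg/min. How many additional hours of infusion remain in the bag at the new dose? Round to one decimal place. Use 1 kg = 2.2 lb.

Initial rate:
Weight = 180 lb ÷ 2.2 lb/kg = 81.81818 kg
Dose = 1 mcg/kg/min × 81.81818 kg = 81.81818 mcg/min
81.81818 mcg/min × 60 min/hr = 4909.091 mcg/hr
Concentration = 4 mg ÷ 250 mL = 0.016 mg/mL = 16 mcg/mL
Rate = 4909.091 mcg/hr ÷ 16 mcg/mL = 306.8182 mL/hr
Volume infused so far = 306.8182 mL/hr × 0.5 hr = 153.4091 mL
Volume remaining = 250 − 153.4091 = 96.59091 mL
New rate:
Dose = 1.5 mcg/kg/min × 81.81818 kg = 122.7273 mcg/min
122.7273 mcg/min × 60 min/hr = 7363.636 mcg/hr
Rate = 7363.636 mcg/hr ÷ 16 mcg/mL = 460.2273 mL/hr
Time remaining = 96.59091 mL ÷ 460.2273 mL/hr = 0.2098765 hr

0.2 hours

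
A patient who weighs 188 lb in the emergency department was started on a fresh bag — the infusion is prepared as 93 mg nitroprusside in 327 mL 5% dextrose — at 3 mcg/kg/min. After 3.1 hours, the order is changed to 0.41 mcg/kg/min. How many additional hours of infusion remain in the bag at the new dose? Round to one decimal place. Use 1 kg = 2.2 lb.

21.6 hours

Initial rate:
Weight = 188 lb ÷ 2.2 lb/kg = 85.45455 kg
Dose = 3 mcg/kg/min × 85.45455 kg = 256.3636 mcg/min
256.3636 mcg/min × 60 min/hr = 15381.82 mcg/hr
Concentration = 93 mg ÷ 327 mL = 0.2844037 mg/mL = 284.4037 mcg/mL
Rate = 15381.82 mcg/hr ÷ 284.4037 mcg/mL = 54.08446 mL/hr
Volume infused so far = 54.08446 mL/hr × 3.1 hr = 167.6618 mL
Volume remaining = 327 − 167.6618 = 159.3382 mL
New rate:
Dose = 0.41 mcg/kg/min × 85.45455 kg = 35.03636 mcg/min
35.03636 mcg/min × 60 min/hr = 2102.182 mcg/hr
Rate = 2102.182 mcg/hr ÷ 284.4037 mcg/mL = 7.391543 mL/hr
Time remaining = 159.3382 mL ÷ 7.391543 mL/hr = 21.55682 hr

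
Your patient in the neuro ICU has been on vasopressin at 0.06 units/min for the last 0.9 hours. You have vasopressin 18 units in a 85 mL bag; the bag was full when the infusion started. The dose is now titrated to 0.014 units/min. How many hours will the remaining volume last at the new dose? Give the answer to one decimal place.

Initial rate:
0.06 units/min × 60 min/hr = 3.6 units/hr
Concentration = 18 units ÷ 85 mL = 0.2117647 units/mL
Rate = 3.6 units/hr ÷ 0.2117647 units/mL = 17 mL/hr
Volume infused so far = 17 mL/hr × 0.9 hr = 15.3 mL
Volume remaining = 85 − 15.3 = 69.7 mL
New rate:
0.014 units/min × 60 min/hr = 0.84 units/hr
Rate = 0.84 units/hr ÷ 0.2117647 units/mL = 3.966667 mL/hr
Time remaining = 69.7 mL ÷ 3.966667 mL/hr = 17.57143 hr

17.6 hours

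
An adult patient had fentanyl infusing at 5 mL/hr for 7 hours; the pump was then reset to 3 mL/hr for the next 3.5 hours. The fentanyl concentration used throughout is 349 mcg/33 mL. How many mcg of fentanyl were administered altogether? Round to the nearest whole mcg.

481 mcg

Concentration = 349 mcg ÷ 33 mL = 10.57576 mcg/mL
Stage 1: 5 mL/hr × 7 hr = 35 mL → 35 mL × 10.57576 mcg/mL = 370.1515 mcg
Stage 2: 3 mL/hr × 3.5 hr = 10.5 mL → 10.5 mL × 10.57576 mcg/mL = 111.0455 mcg
Total = 370.1515 + 111.0455 = 481.197 mcg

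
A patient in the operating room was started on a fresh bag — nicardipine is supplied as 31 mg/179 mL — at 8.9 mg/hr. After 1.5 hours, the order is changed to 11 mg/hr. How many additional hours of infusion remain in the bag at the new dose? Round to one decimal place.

1.6 hours

Initial rate:
Concentration = 31 mg ÷ 179 mL = 0.1731844 mg/mL
Rate = 8.9 mg/hr ÷ 0.1731844 mg/mL = 51.39032 mL/hr
Volume infused so far = 51.39032 mL/hr × 1.5 hr = 77.08548 mL
Volume remaining = 179 − 77.08548 = 101.9145 mL
New rate:
Rate = 11 mg/hr ÷ 0.1731844 mg/mL = 63.51613 mL/hr
Time remaining = 101.9145 mL ÷ 63.51613 mL/hr = 1.604545 hr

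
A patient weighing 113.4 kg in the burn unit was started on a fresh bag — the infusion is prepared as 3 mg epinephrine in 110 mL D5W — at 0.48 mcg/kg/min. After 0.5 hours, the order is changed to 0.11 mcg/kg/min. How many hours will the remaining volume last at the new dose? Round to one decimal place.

Initial rate:
Dose = 0.48 mcg/kg/min × 113.4 kg = 54.432 mcg/min
54.432 mcg/min × 60 min/hr = 3265.92 mcg/hr
Concentration = 3 mg ÷ 110 mL = 0.02727273 mg/mL = 27.27273 mcg/mL
Rate = 3265.92 mcg/hr ÷ 27.27273 mcg/mL = 119.7504 mL/hr
Volume infused so far = 119.7504 mL/hr × 0.5 hr = 59.8752 mL
Volume remaining = 110 − 59.8752 = 50.1248 mL
New rate:
Dose = 0.11 mcg/kg/min × 113.4 kg = 12.474 mcg/min
12.474 mcg/min × 60 min/hr = 748.44 mcg/hr
Rate = 748.44 mcg/hr ÷ 27.27273 mcg/mL = 27.4428 mL/hr
Time remaining = 50.1248 mL ÷ 27.4428 mL/hr = 1.826519 hr

1.8 hours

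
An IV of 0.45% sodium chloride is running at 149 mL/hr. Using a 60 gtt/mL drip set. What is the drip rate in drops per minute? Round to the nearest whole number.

149 gtt/min

149 mL/hr ÷ 60 min/hr = 2.483333 mL/min
2.483333 mL/min × 60 gtt/mL = 149 gtt/min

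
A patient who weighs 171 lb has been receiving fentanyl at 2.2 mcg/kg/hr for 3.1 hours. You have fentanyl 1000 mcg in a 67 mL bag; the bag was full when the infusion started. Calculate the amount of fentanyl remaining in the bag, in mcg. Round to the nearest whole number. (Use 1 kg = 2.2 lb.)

Weight = 171 lb ÷ 2.2 lb/kg = 77.72727 kg
Dose = 2.2 mcg/kg/hr × 77.72727 kg = 171 mcg/hr
Concentration = 1000 mcg ÷ 67 mL = 14.92537 mcg/mL
Rate = 171 mcg/hr ÷ 14.92537 mcg/mL = 11.457 mL/hr
Volume infused = 11.457 mL/hr × 3.1 hr = 35.5167 mL
Volume remaining = 67 − 35.5167 = 31.4833 mL
Drug remaining = 31.4833 mL × 14.92537 mcg/mL = 469.9 mcg

470 mcg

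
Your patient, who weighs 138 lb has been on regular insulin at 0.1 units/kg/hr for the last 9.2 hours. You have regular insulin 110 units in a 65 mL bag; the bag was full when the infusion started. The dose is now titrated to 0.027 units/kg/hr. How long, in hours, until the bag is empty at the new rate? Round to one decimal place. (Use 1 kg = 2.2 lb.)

Initial rate:
Weight = 138 lb ÷ 2.2 lb/kg = 62.72727 kg
Dose = 0.1 units/kg/hr × 62.72727 kg = 6.272727 units/hr
Concentration = 110 units ÷ 65 mL = 1.692308 units/mL
Rate = 6.272727 units/hr ÷ 1.692308 units/mL = 3.706612 mL/hr
Volume infused so far = 3.706612 mL/hr × 9.2 hr = 34.10083 mL
Volume remaining = 65 − 34.10083 = 30.89917 mL
New rate:
Dose = 0.027 units/kg/hr × 62.72727 kg = 1.693636 units/hr
Rate = 1.693636 units/hr ÷ 1.692308 units/mL = 1.000785 mL/hr
Time remaining = 30.89917 mL ÷ 1.000785 mL/hr = 30.87493 hr

30.9 hours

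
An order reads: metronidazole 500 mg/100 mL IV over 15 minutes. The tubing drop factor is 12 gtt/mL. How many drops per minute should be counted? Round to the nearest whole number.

80 gtt/min

100 mL ÷ (15 min) = 6.666667 mL/min
6.666667 mL/min × 12 gtt/mL = 80 gtt/min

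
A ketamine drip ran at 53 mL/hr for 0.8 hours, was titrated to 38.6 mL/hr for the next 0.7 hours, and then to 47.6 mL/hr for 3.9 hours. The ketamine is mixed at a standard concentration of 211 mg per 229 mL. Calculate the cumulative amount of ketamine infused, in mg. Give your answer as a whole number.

235 mg

Concentration = 211 mg ÷ 229 mL = 0.9213974 mg/mL
Stage 1: 53 mL/hr × 0.8 hr = 42.4 mL → 42.4 mL × 0.9213974 mg/mL = 39.06725 mg
Stage 2: 38.6 mL/hr × 0.7 hr = 27.02 mL → 27.02 mL × 0.9213974 mg/mL = 24.89616 mg
Stage 3: 47.6 mL/hr × 3.9 hr = 185.64 mL → 185.64 mL × 0.9213974 mg/mL = 171.0482 mg
Total = 39.06725 + 24.89616 + 171.0482 = 235.0116 mg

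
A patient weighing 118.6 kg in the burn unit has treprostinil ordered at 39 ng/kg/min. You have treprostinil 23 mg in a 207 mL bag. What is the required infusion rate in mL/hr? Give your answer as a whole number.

2 mL/hr

Dose = 39 ng/kg/min × 118.6 kg = 4625.4 ng/min
4625.4 ng/min × 60 min/hr = 277524 ng/hr
Concentration = 23 mg ÷ 207 mL = 0.1111111 mg/mL = 111111.1 ng/mL
Rate = 277524 ng/hr ÷ 111111.1 ng/mL = 2.497716 mL/hr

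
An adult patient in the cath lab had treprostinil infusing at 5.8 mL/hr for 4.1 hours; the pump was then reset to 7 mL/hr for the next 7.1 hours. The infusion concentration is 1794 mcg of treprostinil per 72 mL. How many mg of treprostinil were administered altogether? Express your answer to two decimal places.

1.83 mg

Concentration = 1794 mcg ÷ 72 mL = 24.91667 mcg/mL
Stage 1: 5.8 mL/hr × 4.1 hr = 23.78 mL → 23.78 mL × 24.91667 mcg/mL = 592.5183 mcg
Stage 2: 7 mL/hr × 7.1 hr = 49.7 mL → 49.7 mL × 24.91667 mcg/mL = 1238.358 mcg
Total = 592.5183 + 1238.358 = 1830.877 mcg = 1.830877 mg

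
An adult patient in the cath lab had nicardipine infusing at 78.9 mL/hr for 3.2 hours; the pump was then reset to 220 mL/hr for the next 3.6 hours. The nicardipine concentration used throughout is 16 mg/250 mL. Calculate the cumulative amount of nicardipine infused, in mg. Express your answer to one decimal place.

66.8 mg

Concentration = 16 mg ÷ 250 mL = 0.064 mg/mL
Stage 1: 78.9 mL/hr × 3.2 hr = 252.48 mL → 252.48 mL × 0.064 mg/mL = 16.15872 mg
Stage 2: 220 mL/hr × 3.6 hr = 792 mL → 792 mL × 0.064 mg/mL = 50.688 mg
Total = 16.15872 + 50.688 = 66.84672 mg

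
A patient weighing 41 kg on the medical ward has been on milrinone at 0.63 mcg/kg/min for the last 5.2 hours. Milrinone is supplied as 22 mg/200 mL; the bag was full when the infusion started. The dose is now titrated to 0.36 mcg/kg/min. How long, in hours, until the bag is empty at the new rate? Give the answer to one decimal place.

15.7 hours

Initial rate:
Dose = 0.63 mcg/kg/min × 41 kg = 25.83 mcg/min
25.83 mcg/min × 60 min/hr = 1549.8 mcg/hr
Concentration = 22 mg ÷ 200 mL = 0.11 mg/mL = 110 mcg/mL
Rate = 1549.8 mcg/hr ÷ 110 mcg/mL = 14.08909 mL/hr
Volume infused so far = 14.08909 mL/hr × 5.2 hr = 73.26327 mL
Volume remaining = 200 − 73.26327 = 126.7367 mL
New rate:
Dose = 0.36 mcg/kg/min × 41 kg = 14.76 mcg/min
14.76 mcg/min × 60 min/hr = 885.6 mcg/hr
Rate = 885.6 mcg/hr ÷ 110 mcg/mL = 8.050909 mL/hr
Time remaining = 126.7367 mL ÷ 8.050909 mL/hr = 15.74192 hr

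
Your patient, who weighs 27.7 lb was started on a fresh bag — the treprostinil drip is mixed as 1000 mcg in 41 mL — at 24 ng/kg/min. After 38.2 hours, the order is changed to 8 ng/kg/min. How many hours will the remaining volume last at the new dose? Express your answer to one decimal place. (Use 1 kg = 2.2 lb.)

Initial rate:
Weight = 27.7 lb ÷ 2.2 lb/kg = 12.59091 kg
Dose = 24 ng/kg/min × 12.59091 kg = 302.1818 ng/min
302.1818 ng/min × 60 min/hr = 18130.91 ng/hr
Concentration = 1000 mcg ÷ 41 mL = 24.39024 mcg/mL = 24390.24 ng/mL
Rate = 18130.91 ng/hr ÷ 24390.24 ng/mL = 0.7433673 mL/hr
Volume infused so far = 0.7433673 mL/hr × 38.2 hr = 28.39663 mL
Volume remaining = 41 − 28.39663 = 12.60337 mL
New rate:
Dose = 8 ng/kg/min × 12.59091 kg = 100.7273 ng/min
100.7273 ng/min × 60 min/hr = 6043.636 ng/hr
Rate = 6043.636 ng/hr ÷ 24390.24 ng/mL = 0.2477891 mL/hr
Time remaining = 12.60337 mL ÷ 0.2477891 mL/hr = 50.8633 hr

50.9 hours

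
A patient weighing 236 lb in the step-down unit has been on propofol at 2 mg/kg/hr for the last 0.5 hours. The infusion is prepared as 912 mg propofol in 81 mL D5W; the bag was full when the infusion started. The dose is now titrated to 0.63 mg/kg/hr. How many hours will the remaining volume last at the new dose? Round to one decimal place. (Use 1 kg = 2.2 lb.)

11.9 hours

Initial rate:
Weight = 236 lb ÷ 2.2 lb/kg = 107.2727 kg
Dose = 2 mg/kg/hr × 107.2727 kg = 214.5455 mg/hr
Concentration = 912 mg ÷ 81 mL = 11.25926 mg/mL
Rate = 214.5455 mg/hr ÷ 11.25926 mg/mL = 19.05502 mL/hr
Volume infused so far = 19.05502 mL/hr × 0.5 hr = 9.527512 mL
Volume remaining = 81 − 9.527512 = 71.47249 mL
New rate:
Dose = 0.63 mg/kg/hr × 107.2727 kg = 67.58182 mg/hr
Rate = 67.58182 mg/hr ÷ 11.25926 mg/mL = 6.002333 mL/hr
Time remaining = 71.47249 mL ÷ 6.002333 mL/hr = 11.90745 hr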